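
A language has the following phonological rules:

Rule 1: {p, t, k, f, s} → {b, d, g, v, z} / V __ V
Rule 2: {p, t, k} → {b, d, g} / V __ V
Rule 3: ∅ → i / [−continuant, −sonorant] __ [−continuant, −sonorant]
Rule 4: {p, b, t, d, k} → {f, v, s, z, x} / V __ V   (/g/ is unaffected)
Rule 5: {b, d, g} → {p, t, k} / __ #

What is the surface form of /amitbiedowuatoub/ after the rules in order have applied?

amisiviezowuazoup

Rule 1 (intervocalic voicing): /t/ is a voiceless obstruent between vowels /a/ and /o/, so it voices to [d]. /amitbiedowuatoub/ → amitbiedowuadoub.
Rule 2 (intervocalic voicing): no segment meets the environment; /amitbiedowuadoub/ is unchanged.
Rule 3 (stop-cluster i-epenthesis): /t/ and /b/ form a stop–stop cluster, so [i] is inserted between them. /amitbiedowuadoub/ → amitibiedowuadoub.
Rule 4 (intervocalic spirantization): /t/ is a stop between vowels /i/ and /i/, so it spirantizes to the fricative [s]. /b/ is a stop between vowels /i/ and /i/, so it spirantizes to the fricative [v]. /d/ is a stop between vowels /e/ and /o/, so it spirantizes to the fricative [z]. /d/ is a stop between vowels /a/ and /o/, so it spirantizes to the fricative [z]. /amitibiedowuadoub/ → amisiviezowuazoub.
Rule 5 (final devoicing): /b/ is a voiced stop in word-final position, so it devoices to [p]. /amisiviezowuazoub/ → amisiviezowuazoup.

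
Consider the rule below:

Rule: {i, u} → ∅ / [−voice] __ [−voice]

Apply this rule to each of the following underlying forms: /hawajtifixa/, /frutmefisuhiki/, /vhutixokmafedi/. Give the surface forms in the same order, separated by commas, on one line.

/hawajtifixa/: /i/ is a high vowel flanked by voiceless consonants /t/ and /f/, so it deletes. /i/ is a high vowel flanked by voiceless consonants /f/ and /x/, so it deletes. → [hawajtfxa].
/frutmefisuhiki/: /i/ is a high vowel flanked by voiceless consonants /f/ and /s/, so it deletes. /u/ is a high vowel flanked by voiceless consonants /s/ and /h/, so it deletes. /i/ is a high vowel flanked by voiceless consonants /h/ and /k/, so it deletes. → [frutmefshki].
/vhutixokmafedi/: /u/ is a high vowel flanked by voiceless consonants /h/ and /t/, so it deletes. /i/ is a high vowel flanked by voiceless consonants /t/ and /x/, so it deletes. → [vhtxokmafedi].

hawajtfxa, frutmefshki, vhtxokmafedi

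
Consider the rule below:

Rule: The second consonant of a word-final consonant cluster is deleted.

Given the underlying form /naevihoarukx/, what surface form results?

naevihoaruk

/x/ is the second consonant of a word-final cluster /kx/, so it deletes.
The other instances of /n/, /v/, /h/, /r/, /k/ do not occur in the required environment and remain unchanged.
Surface form: [naevihoaruk].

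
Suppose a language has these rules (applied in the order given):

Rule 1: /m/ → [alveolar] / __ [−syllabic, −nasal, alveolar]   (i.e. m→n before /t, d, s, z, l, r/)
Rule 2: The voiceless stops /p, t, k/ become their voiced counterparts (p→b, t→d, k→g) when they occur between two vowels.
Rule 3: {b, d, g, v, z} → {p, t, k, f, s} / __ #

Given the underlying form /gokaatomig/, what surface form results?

Rule 1 (nasal place assimilation): no segment meets the environment; /gokaatomig/ is unchanged.
Rule 2 (intervocalic voicing): /k/ is a voiceless stop between vowels /o/ and /a/, so it voices to [g]. /t/ is a voiceless stop between vowels /a/ and /o/, so it voices to [d]. /gokaatomig/ → gogaadomig.
Rule 3 (final devoicing): /g/ is a voiced obstruent in word-final position, so it devoices to [k]. /gogaadomig/ → gogaadomik.

gogaadomik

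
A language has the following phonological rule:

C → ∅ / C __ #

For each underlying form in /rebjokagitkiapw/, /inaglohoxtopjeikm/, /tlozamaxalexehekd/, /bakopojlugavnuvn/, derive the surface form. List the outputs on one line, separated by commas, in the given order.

/rebjokagitkiapw/: /w/ is the second consonant of a word-final cluster /pw/, so it deletes. → [rebjokagitkiap].
/inaglohoxtopjeikm/: /m/ is the second consonant of a word-final cluster /km/, so it deletes. → [inaglohoxtopjeik].
/tlozamaxalexehekd/: /d/ is the second consonant of a word-final cluster /kd/, so it deletes. → [tlozamaxalexehek].
/bakopojlugavnuvn/: /n/ is the second consonant of a word-final cluster /vn/, so it deletes. → [bakopojlugavnuv].

rebjokagitkiap, inaglohoxtopjeik, tlozamaxalexehek, bakopojlugavnuv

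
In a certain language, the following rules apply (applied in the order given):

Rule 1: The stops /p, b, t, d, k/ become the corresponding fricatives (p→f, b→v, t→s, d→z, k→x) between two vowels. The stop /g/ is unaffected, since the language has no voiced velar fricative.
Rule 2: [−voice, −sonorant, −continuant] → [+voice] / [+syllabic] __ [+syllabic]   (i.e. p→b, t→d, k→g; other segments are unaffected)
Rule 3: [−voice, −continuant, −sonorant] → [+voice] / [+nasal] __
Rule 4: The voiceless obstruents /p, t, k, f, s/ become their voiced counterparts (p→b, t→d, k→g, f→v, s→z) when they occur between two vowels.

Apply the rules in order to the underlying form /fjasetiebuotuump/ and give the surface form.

Rule 1 (intervocalic spirantization): /t/ is a stop between vowels /e/ and /i/, so it spirantizes to the fricative [s]. /b/ is a stop between vowels /e/ and /u/, so it spirantizes to the fricative [v]. /t/ is a stop between vowels /o/ and /u/, so it spirantizes to the fricative [s]. /fjasetiebuotuump/ → fjasesievuosuump.
Rule 2 (intervocalic voicing): no segment meets the environment; /fjasesievuosuump/ is unchanged.
Rule 3 (post-nasal voicing): /p/ is a voiceless stop immediately after the nasal /m/, so it voices to [b]. /fjasesievuosuump/ → fjasesievuosuumb.
Rule 4 (intervocalic voicing): /s/ is a voiceless obstruent between vowels /a/ and /e/, so it voices to [z]. /s/ is a voiceless obstruent between vowels /e/ and /i/, so it voices to [z]. /s/ is a voiceless obstruent between vowels /o/ and /u/, so it voices to [z]. /fjasesievuosuumb/ → fjazezievuozuumb.

fjazezievuozuumb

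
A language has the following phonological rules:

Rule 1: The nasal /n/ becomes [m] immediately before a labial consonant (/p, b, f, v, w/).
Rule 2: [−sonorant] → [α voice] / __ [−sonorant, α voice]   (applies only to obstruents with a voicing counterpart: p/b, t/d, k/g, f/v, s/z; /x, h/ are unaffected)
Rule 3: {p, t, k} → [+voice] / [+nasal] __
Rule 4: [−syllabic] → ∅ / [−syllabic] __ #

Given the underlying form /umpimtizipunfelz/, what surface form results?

Rule 1 (nasal place assimilation): /n/ precedes the labial consonant /f/, so it assimilates in place to [m]. /umpimtizipunfelz/ → umpimtizipumfelz.
Rule 2 (regressive voicing assimilation): no segment meets the environment; /umpimtizipumfelz/ is unchanged.
Rule 3 (post-nasal voicing): /p/ is a voiceless stop immediately after the nasal /m/, so it voices to [b]. /t/ is a voiceless stop immediately after the nasal /m/, so it voices to [d]. /umpimtizipumfelz/ → umbimdizipumfelz.
Rule 4 (final cluster simplification): /z/ is the second consonant of a word-final cluster /lz/, so it deletes. /umbimdizipumfelz/ → umbimdizipumfel.

umbimdizipumfel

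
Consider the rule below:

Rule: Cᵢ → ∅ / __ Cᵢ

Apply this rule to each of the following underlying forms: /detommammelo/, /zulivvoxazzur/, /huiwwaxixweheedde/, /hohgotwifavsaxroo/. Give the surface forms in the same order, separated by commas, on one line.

/detommammelo/: /mm/ is a geminate; the first /m/ deletes. /mm/ is a geminate; the first /m/ deletes. → [detomamelo].
/zulivvoxazzur/: /vv/ is a geminate; the first /v/ deletes. /zz/ is a geminate; the first /z/ deletes. → [zulivoxazur].
/huiwwaxixweheedde/: /ww/ is a geminate; the first /w/ deletes. /dd/ is a geminate; the first /d/ deletes. → [huiwaxixweheede].
/hohgotwifavsaxroo/: the rule's environment is not met; surfaces unchanged as [hohgotwifavsaxroo].

detomamelo, zulivoxazur, huiwaxixweheede, hohgotwifavsaxroo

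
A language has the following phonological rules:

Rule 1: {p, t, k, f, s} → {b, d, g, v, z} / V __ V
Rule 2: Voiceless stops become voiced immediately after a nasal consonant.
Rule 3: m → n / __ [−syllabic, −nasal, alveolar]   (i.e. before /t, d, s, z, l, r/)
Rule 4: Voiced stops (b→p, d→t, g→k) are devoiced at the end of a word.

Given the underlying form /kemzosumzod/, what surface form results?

kenzozunzot

Rule 1 (intervocalic voicing): /s/ is a voiceless obstruent between vowels /o/ and /u/, so it voices to [z]. /kemzosumzod/ → kemzozumzod.
Rule 2 (post-nasal voicing): no segment meets the environment; /kemzozumzod/ is unchanged.
Rule 3 (nasal place assimilation): /m/ precedes the alveolar consonant /z/, so it assimilates in place to [n]. /m/ precedes the alveolar consonant /z/, so it assimilates in place to [n]. /kemzozumzod/ → kenzozunzod.
Rule 4 (final devoicing): /d/ is a voiced stop in word-final position, so it devoices to [t]. /kenzozunzod/ → kenzozunzot.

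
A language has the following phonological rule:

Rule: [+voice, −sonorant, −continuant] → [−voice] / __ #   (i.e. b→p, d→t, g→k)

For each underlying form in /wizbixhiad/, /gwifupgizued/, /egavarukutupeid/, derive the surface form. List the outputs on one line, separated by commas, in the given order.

wizbixhiat, gwifupgizuet, egavarukutupeit

/wizbixhiad/: /d/ is a voiced stop in word-final position, so it devoices to [t]. → [wizbixhiat].
/gwifupgizued/: /d/ is a voiced stop in word-final position, so it devoices to [t]. → [gwifupgizuet].
/egavarukutupeid/: /d/ is a voiced stop in word-final position, so it devoices to [t]. → [egavarukutupeit].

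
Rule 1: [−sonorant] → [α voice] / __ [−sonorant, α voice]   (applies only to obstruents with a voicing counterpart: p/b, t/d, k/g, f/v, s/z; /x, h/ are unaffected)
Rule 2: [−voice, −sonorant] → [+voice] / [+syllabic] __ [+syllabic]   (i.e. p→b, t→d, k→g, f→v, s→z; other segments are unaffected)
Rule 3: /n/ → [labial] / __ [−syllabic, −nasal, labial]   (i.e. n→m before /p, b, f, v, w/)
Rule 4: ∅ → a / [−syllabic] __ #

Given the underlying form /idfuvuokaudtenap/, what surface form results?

Rule 1 (regressive voicing assimilation): /d/ precedes the voiceless obstruent /f/, so it devoices to [t] by assimilation. /d/ precedes the voiceless obstruent /t/, so it devoices to [t] by assimilation. /idfuvuokaudtenap/ → itfuvuokauttenap.
Rule 2 (intervocalic voicing): /k/ is a voiceless obstruent between vowels /o/ and /a/, so it voices to [g]. /itfuvuokauttenap/ → itfuvuogauttenap.
Rule 3 (nasal place assimilation): no segment meets the environment; /itfuvuogauttenap/ is unchanged.
Rule 4 (final a-epenthesis): the form ends in the consonant /p/, so [a] is inserted word-finally. /itfuvuogauttenap/ → itfuvuogauttenapa.

itfuvuogauttenapa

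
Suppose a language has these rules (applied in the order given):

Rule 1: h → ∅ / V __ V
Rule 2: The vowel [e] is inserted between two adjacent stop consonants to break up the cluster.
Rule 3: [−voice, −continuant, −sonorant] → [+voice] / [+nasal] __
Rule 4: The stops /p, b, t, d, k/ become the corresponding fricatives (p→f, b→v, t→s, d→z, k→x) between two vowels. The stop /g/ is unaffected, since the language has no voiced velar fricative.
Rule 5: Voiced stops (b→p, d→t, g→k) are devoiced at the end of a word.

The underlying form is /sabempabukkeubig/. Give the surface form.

savembavuxexeuvik

Rule 1 (intervocalic h-deletion): no segment meets the environment; /sabempabukkeubig/ is unchanged.
Rule 2 (stop-cluster e-epenthesis): /k/ and /k/ form a stop–stop cluster, so [e] is inserted between them. /sabempabukkeubig/ → sabempabukekeubig.
Rule 3 (post-nasal voicing): /p/ is a voiceless stop immediately after the nasal /m/, so it voices to [b]. /sabempabukekeubig/ → sabembabukekeubig.
Rule 4 (intervocalic spirantization): /b/ is a stop between vowels /a/ and /e/, so it spirantizes to the fricative [v]. /b/ is a stop between vowels /a/ and /u/, so it spirantizes to the fricative [v]. /k/ is a stop between vowels /u/ and /e/, so it spirantizes to the fricative [x]. /k/ is a stop between vowels /e/ and /e/, so it spirantizes to the fricative [x]. /b/ is a stop between vowels /u/ and /i/, so it spirantizes to the fricative [v]. /sabembabukekeubig/ → savembavuxexeuvig.
Rule 5 (final devoicing): /g/ is a voiced stop in word-final position, so it devoices to [k]. /savembavuxexeuvig/ → savembavuxexeuvik.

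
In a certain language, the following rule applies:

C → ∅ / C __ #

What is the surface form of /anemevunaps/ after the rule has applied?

/s/ is the second consonant of a word-final cluster /ps/, so it deletes.
Surface form: [anemevunap].

anemevunap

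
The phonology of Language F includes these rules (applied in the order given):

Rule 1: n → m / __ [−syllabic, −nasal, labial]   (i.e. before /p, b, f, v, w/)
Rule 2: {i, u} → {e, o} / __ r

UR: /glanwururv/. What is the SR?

glamwororv

Rule 1 (nasal place assimilation): /n/ precedes the labial consonant /w/, so it assimilates in place to [m]. /glanwururv/ → glamwururv.
Rule 2 (pre-rhotic lowering): /u/ is a high vowel immediately before /r/, so it lowers to [o]. /u/ is a high vowel immediately before /r/, so it lowers to [o]. /glamwururv/ → glamwororv.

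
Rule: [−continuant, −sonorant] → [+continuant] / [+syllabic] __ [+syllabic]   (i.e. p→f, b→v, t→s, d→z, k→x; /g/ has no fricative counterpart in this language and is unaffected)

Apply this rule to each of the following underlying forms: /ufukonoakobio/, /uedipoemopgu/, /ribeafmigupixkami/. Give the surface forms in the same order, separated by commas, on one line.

/ufukonoakobio/: /k/ is a stop between vowels /u/ and /o/, so it spirantizes to the fricative [x]. /k/ is a stop between vowels /a/ and /o/, so it spirantizes to the fricative [x]. /b/ is a stop between vowels /o/ and /i/, so it spirantizes to the fricative [v]. → [ufuxonoaxovio].
/uedipoemopgu/: /d/ is a stop between vowels /e/ and /i/, so it spirantizes to the fricative [z]. /p/ is a stop between vowels /i/ and /o/, so it spirantizes to the fricative [f]. → [uezifoemopgu].
/ribeafmigupixkami/: /b/ is a stop between vowels /i/ and /e/, so it spirantizes to the fricative [v]. /p/ is a stop between vowels /u/ and /i/, so it spirantizes to the fricative [f]. → [riveafmigufixkami].

ufuxonoaxovio, uezifoemopgu, riveafmigufixkami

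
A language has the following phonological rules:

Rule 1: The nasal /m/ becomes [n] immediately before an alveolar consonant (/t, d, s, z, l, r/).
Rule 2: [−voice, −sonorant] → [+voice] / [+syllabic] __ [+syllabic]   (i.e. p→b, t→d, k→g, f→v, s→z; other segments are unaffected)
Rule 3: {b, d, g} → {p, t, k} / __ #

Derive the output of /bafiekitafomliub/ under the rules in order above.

baviegidavonliup

Rule 1 (nasal place assimilation): /m/ precedes the alveolar consonant /l/, so it assimilates in place to [n]. /bafiekitafomliub/ → bafiekitafonliub.
Rule 2 (intervocalic voicing): /f/ is a voiceless obstruent between vowels /a/ and /i/, so it voices to [v]. /k/ is a voiceless obstruent between vowels /e/ and /i/, so it voices to [g]. /t/ is a voiceless obstruent between vowels /i/ and /a/, so it voices to [d]. /f/ is a voiceless obstruent between vowels /a/ and /o/, so it voices to [v]. /bafiekitafonliub/ → baviegidavonliub.
Rule 3 (final devoicing): /b/ is a voiced stop in word-final position, so it devoices to [p]. /baviegidavonliub/ → baviegidavonliup.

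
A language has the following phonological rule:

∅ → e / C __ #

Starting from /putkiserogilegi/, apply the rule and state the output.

putkiserogilegi

No segment of /putkiserogilegi/ meets the structural description of the rule, so the form surfaces unchanged.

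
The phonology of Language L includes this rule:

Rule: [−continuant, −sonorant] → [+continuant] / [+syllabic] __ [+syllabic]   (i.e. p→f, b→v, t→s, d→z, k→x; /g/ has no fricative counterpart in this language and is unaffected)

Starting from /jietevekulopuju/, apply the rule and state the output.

jiesevexulofuju

/t/ is a stop between vowels /e/ and /e/, so it spirantizes to the fricative [s].
/k/ is a stop between vowels /e/ and /u/, so it spirantizes to the fricative [x].
/p/ is a stop between vowels /o/ and /u/, so it spirantizes to the fricative [f].
Surface form: [jiesevexulofuju].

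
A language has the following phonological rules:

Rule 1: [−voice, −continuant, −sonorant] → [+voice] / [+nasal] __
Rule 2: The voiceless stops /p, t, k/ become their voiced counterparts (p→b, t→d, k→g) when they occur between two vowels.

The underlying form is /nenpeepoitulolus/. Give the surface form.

nenbeeboidulolus

Rule 1 (post-nasal voicing): /p/ is a voiceless stop immediately after the nasal /n/, so it voices to [b]. /nenpeepoitulolus/ → nenbeepoitulolus.
Rule 2 (intervocalic voicing): /p/ is a voiceless stop between vowels /e/ and /o/, so it voices to [b]. /t/ is a voiceless stop between vowels /i/ and /u/, so it voices to [d]. /nenbeepoitulolus/ → nenbeeboidulolus.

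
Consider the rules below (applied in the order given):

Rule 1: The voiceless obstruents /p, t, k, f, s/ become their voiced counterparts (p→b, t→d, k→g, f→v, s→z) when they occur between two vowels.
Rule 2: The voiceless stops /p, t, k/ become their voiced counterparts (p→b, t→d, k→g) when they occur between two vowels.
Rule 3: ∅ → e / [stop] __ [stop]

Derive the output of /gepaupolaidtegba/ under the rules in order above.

gebaubolaidetegeba

Rule 1 (intervocalic voicing): /p/ is a voiceless obstruent between vowels /e/ and /a/, so it voices to [b]. /p/ is a voiceless obstruent between vowels /u/ and /o/, so it voices to [b]. /gepaupolaidtegba/ → gebaubolaidtegba.
Rule 2 (intervocalic voicing): no segment meets the environment; /gebaubolaidtegba/ is unchanged.
Rule 3 (stop-cluster e-epenthesis): /d/ and /t/ form a stop–stop cluster, so [e] is inserted between them. /g/ and /b/ form a stop–stop cluster, so [e] is inserted between them. /gebaubolaidtegba/ → gebaubolaidetegeba.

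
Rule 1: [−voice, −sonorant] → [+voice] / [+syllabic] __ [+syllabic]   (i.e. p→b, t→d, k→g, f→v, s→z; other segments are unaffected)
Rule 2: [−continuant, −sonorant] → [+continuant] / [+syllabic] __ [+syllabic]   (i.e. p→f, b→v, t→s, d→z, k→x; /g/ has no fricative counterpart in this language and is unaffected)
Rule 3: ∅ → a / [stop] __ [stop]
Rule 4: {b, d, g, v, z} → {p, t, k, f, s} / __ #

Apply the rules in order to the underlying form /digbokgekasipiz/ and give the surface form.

Rule 1 (intervocalic voicing): /k/ is a voiceless obstruent between vowels /e/ and /a/, so it voices to [g]. /s/ is a voiceless obstruent between vowels /a/ and /i/, so it voices to [z]. /p/ is a voiceless obstruent between vowels /i/ and /i/, so it voices to [b]. /digbokgekasipiz/ → digbokgegazibiz.
Rule 2 (intervocalic spirantization): /b/ is a stop between vowels /i/ and /i/, so it spirantizes to the fricative [v]. /digbokgegazibiz/ → digbokgegaziviz.
Rule 3 (stop-cluster a-epenthesis): /g/ and /b/ form a stop–stop cluster, so [a] is inserted between them. /k/ and /g/ form a stop–stop cluster, so [a] is inserted between them. /digbokgegaziviz/ → digabokagegaziviz.
Rule 4 (final devoicing): /z/ is a voiced obstruent in word-final position, so it devoices to [s]. /digabokagegaziviz/ → digabokagegazivis.

digabokagegazivis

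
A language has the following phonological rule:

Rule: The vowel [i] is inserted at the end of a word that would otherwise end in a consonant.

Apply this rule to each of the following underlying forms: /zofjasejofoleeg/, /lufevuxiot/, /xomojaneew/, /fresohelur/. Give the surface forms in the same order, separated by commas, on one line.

zofjasejofoleegi, lufevuxioti, xomojaneewi, fresoheluri

/zofjasejofoleeg/: the form ends in the consonant /g/, so [i] is inserted word-finally. → [zofjasejofoleegi].
/lufevuxiot/: the form ends in the consonant /t/, so [i] is inserted word-finally. → [lufevuxioti].
/xomojaneew/: the form ends in the consonant /w/, so [i] is inserted word-finally. → [xomojaneewi].
/fresohelur/: the form ends in the consonant /r/, so [i] is inserted word-finally. → [fresoheluri].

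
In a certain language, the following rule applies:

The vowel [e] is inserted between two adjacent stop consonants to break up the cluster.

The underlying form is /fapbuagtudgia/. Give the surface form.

/p/ and /b/ form a stop–stop cluster, so [e] is inserted between them.
/g/ and /t/ form a stop–stop cluster, so [e] is inserted between them.
/d/ and /g/ form a stop–stop cluster, so [e] is inserted between them.
Surface form: [fapebuagetudegia].

fapebuagetudegia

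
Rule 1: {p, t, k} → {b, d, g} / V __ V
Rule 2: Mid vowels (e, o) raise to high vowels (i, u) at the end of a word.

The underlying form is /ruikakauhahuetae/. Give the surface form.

Rule 1 (intervocalic voicing): /k/ is a voiceless stop between vowels /i/ and /a/, so it voices to [g]. /k/ is a voiceless stop between vowels /a/ and /a/, so it voices to [g]. /t/ is a voiceless stop between vowels /e/ and /a/, so it voices to [d]. /ruikakauhahuetae/ → ruigagauhahuedae.
Rule 2 (final vowel raising): /e/ is a mid vowel in word-final position, so it raises to [i]. /ruigagauhahuedae/ → ruigagauhahuedai.

ruigagauhahuedai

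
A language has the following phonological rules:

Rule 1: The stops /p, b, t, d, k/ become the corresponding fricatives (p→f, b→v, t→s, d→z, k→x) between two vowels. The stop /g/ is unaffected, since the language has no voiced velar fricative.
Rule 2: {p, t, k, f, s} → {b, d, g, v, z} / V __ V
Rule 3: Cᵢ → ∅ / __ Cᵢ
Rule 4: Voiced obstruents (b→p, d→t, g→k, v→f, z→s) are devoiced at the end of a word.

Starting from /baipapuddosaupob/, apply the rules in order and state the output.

baivavudozauvop

Rule 1 (intervocalic spirantization): /p/ is a stop between vowels /i/ and /a/, so it spirantizes to the fricative [f]. /p/ is a stop between vowels /a/ and /u/, so it spirantizes to the fricative [f]. /p/ is a stop between vowels /u/ and /o/, so it spirantizes to the fricative [f]. /baipapuddosaupob/ → baifafuddosaufob.
Rule 2 (intervocalic voicing): /f/ is a voiceless obstruent between vowels /i/ and /a/, so it voices to [v]. /f/ is a voiceless obstruent between vowels /a/ and /u/, so it voices to [v]. /s/ is a voiceless obstruent between vowels /o/ and /a/, so it voices to [z]. /f/ is a voiceless obstruent between vowels /u/ and /o/, so it voices to [v]. /baifafuddosaufob/ → baivavuddozauvob.
Rule 3 (degemination): /dd/ is a geminate; the first /d/ deletes. /baivavuddozauvob/ → baivavudozauvob.
Rule 4 (final devoicing): /b/ is a voiced obstruent in word-final position, so it devoices to [p]. /baivavudozauvob/ → baivavudozauvop.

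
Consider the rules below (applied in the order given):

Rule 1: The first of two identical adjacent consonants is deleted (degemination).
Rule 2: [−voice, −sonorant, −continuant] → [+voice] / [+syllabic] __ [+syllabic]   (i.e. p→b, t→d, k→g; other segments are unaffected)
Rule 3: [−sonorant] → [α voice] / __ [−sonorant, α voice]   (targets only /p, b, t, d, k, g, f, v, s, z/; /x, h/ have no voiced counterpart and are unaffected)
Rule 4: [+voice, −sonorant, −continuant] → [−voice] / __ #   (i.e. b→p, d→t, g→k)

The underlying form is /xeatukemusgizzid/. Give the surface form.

xeadugemuzgizit

Rule 1 (degemination): /zz/ is a geminate; the first /z/ deletes. /xeatukemusgizzid/ → xeatukemusgizid.
Rule 2 (intervocalic voicing): /t/ is a voiceless stop between vowels /a/ and /u/, so it voices to [d]. /k/ is a voiceless stop between vowels /u/ and /e/, so it voices to [g]. /xeatukemusgizid/ → xeadugemusgizid.
Rule 3 (regressive voicing assimilation): /s/ precedes the voiced obstruent /g/, so it voices to [z] by assimilation. /xeadugemusgizid/ → xeadugemuzgizid.
Rule 4 (final devoicing): /d/ is a voiced stop in word-final position, so it devoices to [t]. /xeadugemuzgizid/ → xeadugemuzgizit.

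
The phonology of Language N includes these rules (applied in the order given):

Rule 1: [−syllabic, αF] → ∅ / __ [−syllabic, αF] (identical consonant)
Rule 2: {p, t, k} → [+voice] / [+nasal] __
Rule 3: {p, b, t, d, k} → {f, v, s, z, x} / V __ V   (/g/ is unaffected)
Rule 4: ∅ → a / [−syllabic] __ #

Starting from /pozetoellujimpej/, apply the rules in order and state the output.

pozesoelujimbeja

Rule 1 (degemination): /ll/ is a geminate; the first /l/ deletes. /pozetoellujimpej/ → pozetoelujimpej.
Rule 2 (post-nasal voicing): /p/ is a voiceless stop immediately after the nasal /m/, so it voices to [b]. /pozetoelujimpej/ → pozetoelujimbej.
Rule 3 (intervocalic spirantization): /t/ is a stop between vowels /e/ and /o/, so it spirantizes to the fricative [s]. /pozetoelujimbej/ → pozesoelujimbej.
Rule 4 (final a-epenthesis): the form ends in the consonant /j/, so [a] is inserted word-finally. /pozesoelujimbej/ → pozesoelujimbeja.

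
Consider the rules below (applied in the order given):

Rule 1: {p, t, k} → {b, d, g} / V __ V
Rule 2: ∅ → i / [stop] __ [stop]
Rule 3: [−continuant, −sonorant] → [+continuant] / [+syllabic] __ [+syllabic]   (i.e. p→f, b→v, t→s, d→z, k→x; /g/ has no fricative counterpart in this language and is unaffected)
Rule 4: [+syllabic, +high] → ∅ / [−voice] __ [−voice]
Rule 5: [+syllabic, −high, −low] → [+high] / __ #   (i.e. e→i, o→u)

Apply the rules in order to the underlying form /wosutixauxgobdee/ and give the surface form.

Rule 1 (intervocalic voicing): /t/ is a voiceless stop between vowels /u/ and /i/, so it voices to [d]. /wosutixauxgobdee/ → wosudixauxgobdee.
Rule 2 (stop-cluster i-epenthesis): /b/ and /d/ form a stop–stop cluster, so [i] is inserted between them. /wosudixauxgobdee/ → wosudixauxgobidee.
Rule 3 (intervocalic spirantization): /d/ is a stop between vowels /u/ and /i/, so it spirantizes to the fricative [z]. /b/ is a stop between vowels /o/ and /i/, so it spirantizes to the fricative [v]. /d/ is a stop between vowels /i/ and /e/, so it spirantizes to the fricative [z]. /wosudixauxgobidee/ → wosuzixauxgovizee.
Rule 4 (high vowel syncope): no segment meets the environment; /wosuzixauxgovizee/ is unchanged.
Rule 5 (final vowel raising): /e/ is a mid vowel in word-final position, so it raises to [i]. /wosuzixauxgovizee/ → wosuzixauxgovizei.

wosuzixauxgovizei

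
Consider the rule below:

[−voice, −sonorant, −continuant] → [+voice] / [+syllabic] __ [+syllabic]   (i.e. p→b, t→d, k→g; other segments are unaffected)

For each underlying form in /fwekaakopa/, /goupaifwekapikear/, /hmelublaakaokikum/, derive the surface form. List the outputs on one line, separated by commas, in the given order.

/fwekaakopa/: /k/ is a voiceless stop between vowels /e/ and /a/, so it voices to [g]. /k/ is a voiceless stop between vowels /a/ and /o/, so it voices to [g]. /p/ is a voiceless stop between vowels /o/ and /a/, so it voices to [b]. → [fwegaagoba].
/goupaifwekapikear/: /p/ is a voiceless stop between vowels /u/ and /a/, so it voices to [b]. /k/ is a voiceless stop between vowels /e/ and /a/, so it voices to [g]. /p/ is a voiceless stop between vowels /a/ and /i/, so it voices to [b]. /k/ is a voiceless stop between vowels /i/ and /e/, so it voices to [g]. → [goubaifwegabigear].
/hmelublaakaokikum/: /k/ is a voiceless stop between vowels /a/ and /a/, so it voices to [g]. /k/ is a voiceless stop between vowels /o/ and /i/, so it voices to [g]. /k/ is a voiceless stop between vowels /i/ and /u/, so it voices to [g]. → [hmelublaagaogigum].

fwegaagoba, goubaifwegabigear, hmelublaagaogigum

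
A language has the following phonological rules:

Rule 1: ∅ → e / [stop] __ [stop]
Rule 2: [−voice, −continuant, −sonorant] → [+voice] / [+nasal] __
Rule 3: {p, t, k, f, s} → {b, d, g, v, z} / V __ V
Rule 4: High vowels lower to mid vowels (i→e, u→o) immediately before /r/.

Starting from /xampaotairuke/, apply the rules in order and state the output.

Rule 1 (stop-cluster e-epenthesis): no segment meets the environment; /xampaotairuke/ is unchanged.
Rule 2 (post-nasal voicing): /p/ is a voiceless stop immediately after the nasal /m/, so it voices to [b]. /xampaotairuke/ → xambaotairuke.
Rule 3 (intervocalic voicing): /t/ is a voiceless obstruent between vowels /o/ and /a/, so it voices to [d]. /k/ is a voiceless obstruent between vowels /u/ and /e/, so it voices to [g]. /xambaotairuke/ → xambaodairuge.
Rule 4 (pre-rhotic lowering): /i/ is a high vowel immediately before /r/, so it lowers to [e]. /xambaodairuge/ → xambaodaeruge.

xambaodaeruge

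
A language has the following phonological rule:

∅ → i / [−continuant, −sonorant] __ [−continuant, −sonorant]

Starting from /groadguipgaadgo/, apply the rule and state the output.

/d/ and /g/ form a stop–stop cluster, so [i] is inserted between them.
/p/ and /g/ form a stop–stop cluster, so [i] is inserted between them.
/d/ and /g/ form a stop–stop cluster, so [i] is inserted between them.
Surface form: [groadiguipigaadigo].

groadiguipigaadigo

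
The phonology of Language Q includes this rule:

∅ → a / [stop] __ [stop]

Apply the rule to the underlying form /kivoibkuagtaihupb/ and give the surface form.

kivoibakuagataihupab

/b/ and /k/ form a stop–stop cluster, so [a] is inserted between them.
/g/ and /t/ form a stop–stop cluster, so [a] is inserted between them.
/p/ and /b/ form a stop–stop cluster, so [a] is inserted between them.
Surface form: [kivoibakuagataihupab].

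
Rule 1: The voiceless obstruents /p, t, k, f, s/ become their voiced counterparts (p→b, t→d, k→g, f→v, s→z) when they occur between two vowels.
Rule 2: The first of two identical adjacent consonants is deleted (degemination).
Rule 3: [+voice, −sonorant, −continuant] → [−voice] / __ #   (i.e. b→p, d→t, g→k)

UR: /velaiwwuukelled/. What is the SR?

velaiwuugelet

Rule 1 (intervocalic voicing): /k/ is a voiceless obstruent between vowels /u/ and /e/, so it voices to [g]. /velaiwwuukelled/ → velaiwwuugelled.
Rule 2 (degemination): /ww/ is a geminate; the first /w/ deletes. /ll/ is a geminate; the first /l/ deletes. /velaiwwuugelled/ → velaiwuugeled.
Rule 3 (final devoicing): /d/ is a voiced stop in word-final position, so it devoices to [t]. /velaiwuugeled/ → velaiwuugelet.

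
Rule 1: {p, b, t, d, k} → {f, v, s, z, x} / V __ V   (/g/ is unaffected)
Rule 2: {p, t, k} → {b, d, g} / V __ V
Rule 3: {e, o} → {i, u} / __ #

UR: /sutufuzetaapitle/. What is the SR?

Rule 1 (intervocalic spirantization): /t/ is a stop between vowels /u/ and /u/, so it spirantizes to the fricative [s]. /t/ is a stop between vowels /e/ and /a/, so it spirantizes to the fricative [s]. /p/ is a stop between vowels /a/ and /i/, so it spirantizes to the fricative [f]. /sutufuzetaapitle/ → susufuzesaafitle.
Rule 2 (intervocalic voicing): no segment meets the environment; /susufuzesaafitle/ is unchanged.
Rule 3 (final vowel raising): /e/ is a mid vowel in word-final position, so it raises to [i]. /susufuzesaafitle/ → susufuzesaafitli.

susufuzesaafitli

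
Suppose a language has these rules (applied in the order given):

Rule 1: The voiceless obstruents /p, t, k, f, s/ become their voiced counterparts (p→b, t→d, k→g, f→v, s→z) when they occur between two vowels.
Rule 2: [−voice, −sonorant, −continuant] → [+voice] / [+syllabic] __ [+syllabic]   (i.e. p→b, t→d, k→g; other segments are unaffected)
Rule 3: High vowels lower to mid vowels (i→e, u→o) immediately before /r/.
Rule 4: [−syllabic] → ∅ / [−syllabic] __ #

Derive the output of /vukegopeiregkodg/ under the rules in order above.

Rule 1 (intervocalic voicing): /k/ is a voiceless obstruent between vowels /u/ and /e/, so it voices to [g]. /p/ is a voiceless obstruent between vowels /o/ and /e/, so it voices to [b]. /vukegopeiregkodg/ → vugegobeiregkodg.
Rule 2 (intervocalic voicing): no segment meets the environment; /vugegobeiregkodg/ is unchanged.
Rule 3 (pre-rhotic lowering): /i/ is a high vowel immediately before /r/, so it lowers to [e]. /vugegobeiregkodg/ → vugegobeeregkodg.
Rule 4 (final cluster simplification): /g/ is the second consonant of a word-final cluster /dg/, so it deletes. /vugegobeeregkodg/ → vugegobeeregkod.

vugegobeeregkod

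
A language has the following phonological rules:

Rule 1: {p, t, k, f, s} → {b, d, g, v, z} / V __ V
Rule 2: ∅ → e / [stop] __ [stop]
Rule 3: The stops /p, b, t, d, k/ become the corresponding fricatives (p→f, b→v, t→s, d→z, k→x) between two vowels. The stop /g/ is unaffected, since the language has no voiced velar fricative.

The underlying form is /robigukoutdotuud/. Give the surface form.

Rule 1 (intervocalic voicing): /k/ is a voiceless obstruent between vowels /u/ and /o/, so it voices to [g]. /t/ is a voiceless obstruent between vowels /o/ and /u/, so it voices to [d]. /robigukoutdotuud/ → robigugoutdoduud.
Rule 2 (stop-cluster e-epenthesis): /t/ and /d/ form a stop–stop cluster, so [e] is inserted between them. /robigugoutdoduud/ → robigugoutedoduud.
Rule 3 (intervocalic spirantization): /b/ is a stop between vowels /o/ and /i/, so it spirantizes to the fricative [v]. /t/ is a stop between vowels /u/ and /e/, so it spirantizes to the fricative [s]. /d/ is a stop between vowels /e/ and /o/, so it spirantizes to the fricative [z]. /d/ is a stop between vowels /o/ and /u/, so it spirantizes to the fricative [z]. /robigugoutedoduud/ → rovigugousezozuud.

rovigugousezozuud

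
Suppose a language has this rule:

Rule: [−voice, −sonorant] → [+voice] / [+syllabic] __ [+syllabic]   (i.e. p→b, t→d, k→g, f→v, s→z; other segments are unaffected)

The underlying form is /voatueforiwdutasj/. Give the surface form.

voaduevoriwdudasj

Scanning /voatueforiwdutasj/: /t/ is a voiceless obstruent between vowels /a/ and /u/, so it voices to [d]; /f/ is a voiceless obstruent between vowels /e/ and /o/, so it voices to [v]; /t/ is a voiceless obstruent between vowels /u/ and /a/, so it voices to [d]; /s/ at position 16 is not in the conditioning environment.
Result: [voaduevoriwdudasj].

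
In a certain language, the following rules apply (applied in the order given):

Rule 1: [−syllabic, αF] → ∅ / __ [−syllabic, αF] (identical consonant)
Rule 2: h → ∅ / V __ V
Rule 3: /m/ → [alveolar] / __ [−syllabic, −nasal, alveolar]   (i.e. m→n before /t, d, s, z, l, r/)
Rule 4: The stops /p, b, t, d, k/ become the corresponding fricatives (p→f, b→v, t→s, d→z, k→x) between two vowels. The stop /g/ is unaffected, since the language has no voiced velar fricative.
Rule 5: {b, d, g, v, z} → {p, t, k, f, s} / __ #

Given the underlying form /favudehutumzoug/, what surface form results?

Rule 1 (degemination): no segment meets the environment; /favudehutumzoug/ is unchanged.
Rule 2 (intervocalic h-deletion): /h/ occurs between vowels /e/ and /u/, so it deletes. /favudehutumzoug/ → favudeutumzoug.
Rule 3 (nasal place assimilation): /m/ precedes the alveolar consonant /z/, so it assimilates in place to [n]. /favudeutumzoug/ → favudeutunzoug.
Rule 4 (intervocalic spirantization): /d/ is a stop between vowels /u/ and /e/, so it spirantizes to the fricative [z]. /t/ is a stop between vowels /u/ and /u/, so it spirantizes to the fricative [s]. /favudeutunzoug/ → favuzeusunzoug.
Rule 5 (final devoicing): /g/ is a voiced obstruent in word-final position, so it devoices to [k]. /favuzeusunzoug/ → favuzeusunzouk.

favuzeusunzouk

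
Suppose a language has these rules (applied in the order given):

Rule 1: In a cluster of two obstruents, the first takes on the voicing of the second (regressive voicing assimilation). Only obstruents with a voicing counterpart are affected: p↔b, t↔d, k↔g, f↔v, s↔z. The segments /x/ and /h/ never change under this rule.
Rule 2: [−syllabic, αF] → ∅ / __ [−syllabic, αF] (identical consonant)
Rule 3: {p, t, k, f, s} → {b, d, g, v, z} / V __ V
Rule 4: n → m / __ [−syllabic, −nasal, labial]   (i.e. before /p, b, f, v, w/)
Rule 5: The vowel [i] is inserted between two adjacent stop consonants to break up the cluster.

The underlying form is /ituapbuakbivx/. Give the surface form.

Rule 1 (regressive voicing assimilation): /p/ precedes the voiced obstruent /b/, so it voices to [b] by assimilation. /k/ precedes the voiced obstruent /b/, so it voices to [g] by assimilation. /v/ precedes the voiceless obstruent /x/, so it devoices to [f] by assimilation. /ituapbuakbivx/ → ituabbuagbifx.
Rule 2 (degemination): /bb/ is a geminate; the first /b/ deletes. /ituabbuagbifx/ → ituabuagbifx.
Rule 3 (intervocalic voicing): /t/ is a voiceless obstruent between vowels /i/ and /u/, so it voices to [d]. /ituabuagbifx/ → iduabuagbifx.
Rule 4 (nasal place assimilation): no segment meets the environment; /iduabuagbifx/ is unchanged.
Rule 5 (stop-cluster i-epenthesis): /g/ and /b/ form a stop–stop cluster, so [i] is inserted between them. /iduabuagbifx/ → iduabuagibifx.

iduabuagibifx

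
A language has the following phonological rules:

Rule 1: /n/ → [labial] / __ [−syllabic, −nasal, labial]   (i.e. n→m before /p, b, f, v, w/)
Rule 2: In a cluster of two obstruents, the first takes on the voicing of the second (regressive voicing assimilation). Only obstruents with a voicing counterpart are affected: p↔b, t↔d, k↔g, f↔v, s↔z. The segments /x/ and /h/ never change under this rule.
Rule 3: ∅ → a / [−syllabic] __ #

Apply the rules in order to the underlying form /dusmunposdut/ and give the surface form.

dusmumpozduta

Rule 1 (nasal place assimilation): /n/ precedes the labial consonant /p/, so it assimilates in place to [m]. /dusmunposdut/ → dusmumposdut.
Rule 2 (regressive voicing assimilation): /s/ precedes the voiced obstruent /d/, so it voices to [z] by assimilation. /dusmumposdut/ → dusmumpozdut.
Rule 3 (final a-epenthesis): the form ends in the consonant /t/, so [a] is inserted word-finally. /dusmumpozdut/ → dusmumpozduta.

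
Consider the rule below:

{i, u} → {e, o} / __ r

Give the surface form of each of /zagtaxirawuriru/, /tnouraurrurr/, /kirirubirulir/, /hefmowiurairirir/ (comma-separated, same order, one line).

/zagtaxirawuriru/: /i/ is a high vowel immediately before /r/, so it lowers to [e]. /u/ is a high vowel immediately before /r/, so it lowers to [o]. /i/ is a high vowel immediately before /r/, so it lowers to [e]. → [zagtaxeraworeru].
/tnouraurrurr/: /u/ is a high vowel immediately before /r/, so it lowers to [o]. /u/ is a high vowel immediately before /r/, so it lowers to [o]. /u/ is a high vowel immediately before /r/, so it lowers to [o]. → [tnooraorrorr].
/kirirubirulir/: /i/ is a high vowel immediately before /r/, so it lowers to [e]. /i/ is a high vowel immediately before /r/, so it lowers to [e]. /i/ is a high vowel immediately before /r/, so it lowers to [e]. /i/ is a high vowel immediately before /r/, so it lowers to [e]. → [kereruberuler].
/hefmowiurairirir/: /u/ is a high vowel immediately before /r/, so it lowers to [o]. /i/ is a high vowel immediately before /r/, so it lowers to [e]. /i/ is a high vowel immediately before /r/, so it lowers to [e]. /i/ is a high vowel immediately before /r/, so it lowers to [e]. → [hefmowioraererer].

zagtaxeraworeru, tnooraorrorr, kereruberuler, hefmowioraererer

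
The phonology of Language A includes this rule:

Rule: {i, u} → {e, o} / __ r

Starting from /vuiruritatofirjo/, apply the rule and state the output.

vueroritatoferjo

/i/ is a high vowel immediately before /r/, so it lowers to [e].
/u/ is a high vowel immediately before /r/, so it lowers to [o].
/i/ is a high vowel immediately before /r/, so it lowers to [e].
The other instances of /u/, /i/ do not occur in the required environment and remain unchanged.
Surface form: [vueroritatoferjo].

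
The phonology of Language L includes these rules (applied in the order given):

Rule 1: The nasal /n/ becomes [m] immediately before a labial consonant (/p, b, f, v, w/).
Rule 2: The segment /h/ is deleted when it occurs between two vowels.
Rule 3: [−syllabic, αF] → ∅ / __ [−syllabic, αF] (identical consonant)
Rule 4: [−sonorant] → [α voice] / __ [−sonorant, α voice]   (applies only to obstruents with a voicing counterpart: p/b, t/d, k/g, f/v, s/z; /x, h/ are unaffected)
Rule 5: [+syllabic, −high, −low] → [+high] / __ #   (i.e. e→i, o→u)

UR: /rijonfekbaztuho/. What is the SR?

rijomfegbastuu

Rule 1 (nasal place assimilation): /n/ precedes the labial consonant /f/, so it assimilates in place to [m]. /rijonfekbaztuho/ → rijomfekbaztuho.
Rule 2 (intervocalic h-deletion): /h/ occurs between vowels /u/ and /o/, so it deletes. /rijomfekbaztuho/ → rijomfekbaztuo.
Rule 3 (degemination): no segment meets the environment; /rijomfekbaztuo/ is unchanged.
Rule 4 (regressive voicing assimilation): /k/ precedes the voiced obstruent /b/, so it voices to [g] by assimilation. /z/ precedes the voiceless obstruent /t/, so it devoices to [s] by assimilation. /rijomfekbaztuo/ → rijomfegbastuo.
Rule 5 (final vowel raising): /o/ is a mid vowel in word-final position, so it raises to [u]. /rijomfegbastuo/ → rijomfegbastuu.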